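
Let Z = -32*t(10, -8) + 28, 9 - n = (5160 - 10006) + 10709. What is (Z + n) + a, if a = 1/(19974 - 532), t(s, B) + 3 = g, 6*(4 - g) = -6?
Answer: -114513379/19442 ≈ -5890.0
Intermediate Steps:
g = 5 (g = 4 - 1/6*(-6) = 4 + 1 = 5)
n = -5854 (n = 9 - ((5160 - 10006) + 10709) = 9 - (-4846 + 10709) = 9 - 1*5863 = 9 - 5863 = -5854)
t(s, B) = 2 (t(s, B) = -3 + 5 = 2)
a = 1/19442 ≈ 5.1435e-5
Z = -36 (Z = -32*2 + 28 = -64 + 28 = -36)
(Z + n) + a = (-36 - 5854) + 1/19442 = -5890 + 1/19442 = -114513379/19442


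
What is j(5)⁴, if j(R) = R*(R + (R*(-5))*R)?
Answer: 129600000000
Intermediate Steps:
j(R) = R*(R - 5*R²) (j(R) = R*(R + (-5*R)*R) = R*(R - 5*R²))
j(5)⁴ = (5²*(1 - 5*5))⁴ = (25*(1 - 25))⁴ = (25*(-24))⁴ = (-600)⁴ = 129600000000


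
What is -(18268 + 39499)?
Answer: -57767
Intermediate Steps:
-(18268 + 39499) = -1*57767 = -57767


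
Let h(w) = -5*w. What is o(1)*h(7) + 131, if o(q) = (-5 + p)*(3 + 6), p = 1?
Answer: 1391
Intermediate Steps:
o(q) = -36 (o(q) = (-5 + 1)*(3 + 6) = -4*9 = -36)
o(1)*h(7) + 131 = -(-180)*7 + 131 = -36*(-35) + 131 = 1260 + 131 = 1391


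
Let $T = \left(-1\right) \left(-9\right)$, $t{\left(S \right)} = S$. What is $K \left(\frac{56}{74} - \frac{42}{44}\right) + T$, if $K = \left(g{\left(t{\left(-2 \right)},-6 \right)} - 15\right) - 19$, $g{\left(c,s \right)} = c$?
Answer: $\frac{6561}{407} \approx 16.12$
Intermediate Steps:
$T = 9$
$K = -36$ ($K = \left(-2 - 15\right) - 19 = -17 - 19 = -36$)
$K \left(\frac{56}{74} - \frac{42}{44}\right) + T = - 36 \left(\frac{56}{74} - \frac{42}{44}\right) + 9 = - 36 \left(56 \cdot \frac{1}{74} - \frac{21}{22}\right) + 9 = - 36 \left(\frac{28}{37} - \frac{21}{22}\right) + 9 = \left(-36\right) \left(- \frac{161}{814}\right) + 9 = \frac{2898}{407} + 9 = \frac{6561}{407}$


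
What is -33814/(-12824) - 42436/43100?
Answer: 114148017/69089300 ≈ 1.6522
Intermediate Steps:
-33814/(-12824) - 42436/43100 = -33814*(-1/12824) - 42436*1/43100 = 16907/6412 - 10609/10775 = 114148017/69089300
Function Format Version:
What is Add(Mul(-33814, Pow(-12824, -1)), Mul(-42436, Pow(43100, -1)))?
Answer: Rational(114148017, 69089300) ≈ 1.6522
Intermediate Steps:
Add(Mul(-33814, Pow(-12824, -1)), Mul(-42436, Pow(43100, -1))) = Add(Mul(-33814, Rational(-1, 12824)), Mul(-42436, Rational(1, 43100))) = Add(Rational(16907, 6412), Rational(-10609, 10775)) = Rational(114148017, 69089300)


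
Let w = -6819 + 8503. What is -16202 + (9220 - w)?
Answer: -8666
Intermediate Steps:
w = 1684
-16202 + (9220 - w) = -16202 + (9220 - 1*1684) = -16202 + (9220 - 1684) = -16202 + 7536 = -8666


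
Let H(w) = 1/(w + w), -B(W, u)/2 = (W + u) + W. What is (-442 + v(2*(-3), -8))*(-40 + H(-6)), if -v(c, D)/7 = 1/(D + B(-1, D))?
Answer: 2554591/144 ≈ 17740.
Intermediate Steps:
B(W, u) = -4*W - 2*u (B(W, u) = -2*((W + u) + W) = -2*(u + 2*W) = -4*W - 2*u)
v(c, D) = -7/(4 - D) (v(c, D) = -7/(D + (-4*(-1) - 2*D)) = -7/(D + (4 - 2*D)) = -7/(4 - D))
H(w) = 1/(2*w)
(-442 + v(2*(-3), -8))*(-40 + H(-6)) = (-442 + 7/(-4 - 8))*(-40 + (½)/(-6)) = (-442 + 7/(-12))*(-40 + (½)*(-⅙)) = (-442 + 7*(-1/12))*(-40 - 1/12) = (-442 - 7/12)*(-481/12) = -5311/12*(-481/12) = 2554591/144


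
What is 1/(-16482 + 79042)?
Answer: 1/62560 ≈ 1.5985e-5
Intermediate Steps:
1/(-16482 + 79042) = 1/62560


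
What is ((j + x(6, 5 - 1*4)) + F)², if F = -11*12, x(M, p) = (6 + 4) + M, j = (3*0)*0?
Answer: 13456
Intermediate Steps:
j = 0 (j = 0*0 = 0)
x(M, p) = 10 + M
F = -132
((j + x(6, 5 - 1*4)) + F)² = ((0 + (10 + 6)) - 132)² = ((0 + 16) - 132)² = (16 - 132)² = (-116)² = 13456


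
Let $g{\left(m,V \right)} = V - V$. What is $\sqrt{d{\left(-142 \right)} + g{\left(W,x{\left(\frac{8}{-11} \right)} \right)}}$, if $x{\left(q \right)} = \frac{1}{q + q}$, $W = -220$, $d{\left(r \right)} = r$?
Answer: $i \sqrt{142} \approx 11.916 i$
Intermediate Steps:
$x{\left(q \right)} = \frac{1}{2 q}$
$g{\left(m,V \right)} = 0$
$\sqrt{d{\left(-142 \right)} + g{\left(W,x{\left(\frac{8}{-11} \right)} \right)}} = \sqrt{-142 + 0} = \sqrt{-142} = i \sqrt{142}$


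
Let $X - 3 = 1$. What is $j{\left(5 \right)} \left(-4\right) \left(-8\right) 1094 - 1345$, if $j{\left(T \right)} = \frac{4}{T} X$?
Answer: $\frac{553403}{5} \approx 1.1068 \cdot 10^{5}$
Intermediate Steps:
$X = 4$ ($X = 3 + 1 = 4$)
$j{\left(T \right)} = \frac{16}{T}$ ($j{\left(T \right)} = \frac{4}{T} 4 = \frac{16}{T}$)
$j{\left(5 \right)} \left(-4\right) \left(-8\right) 1094 - 1345 = \frac{16}{5} \left(-4\right) \left(-8\right) 1094 - 1345 = \left(- \frac{64}{5}\right) \left(-8\right) 1094 - 1345 = \frac{512}{5} \cdot 1094 - 1345 = \frac{560128}{5} - 1345 = \frac{553403}{5}$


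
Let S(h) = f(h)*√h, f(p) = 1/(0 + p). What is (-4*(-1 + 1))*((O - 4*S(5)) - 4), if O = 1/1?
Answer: 0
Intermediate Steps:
f(p) = 1/p
O = 1 (O = 1*1 = 1)
S(h) = h^(-½) (S(h) = √h/h = h^(-½))
(-4*(-1 + 1))*((O - 4*S(5)) - 4) = (-4*(-1 + 1))*((1 - 4*√5/5) - 4) = (-4*0)*((1 - 4*√5/5) - 4) = 0*((1 - 4*√5/5) - 4) = 0*(-3 - 4*√5/5) = 0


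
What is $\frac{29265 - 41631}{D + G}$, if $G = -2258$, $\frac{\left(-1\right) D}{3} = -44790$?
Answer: $- \frac{6183}{66056} \approx -0.093602$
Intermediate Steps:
$D = 134370$ ($D = \left(-3\right) \left(-44790\right) = 134370$)
$\frac{29265 - 41631}{D + G} = \frac{29265 - 41631}{134370 - 2258} = - \frac{12366}{132112} = \left(-12366\right) \frac{1}{132112} = - \frac{6183}{66056}$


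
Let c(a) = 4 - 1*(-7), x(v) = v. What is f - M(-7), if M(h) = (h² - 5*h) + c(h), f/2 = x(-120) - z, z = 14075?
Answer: -28485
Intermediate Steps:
c(a) = 11 (c(a) = 4 + 7 = 11)
f = -28390 (f = 2*(-120 - 1*14075) = 2*(-120 - 14075) = 2*(-14195) = -28390)
M(h) = 11 + h² - 5*h (M(h) = (h² - 5*h) + 11 = 11 + h² - 5*h)
f - M(-7) = -28390 - (11 + (-7)² - 5*(-7)) = -28390 - (11 + 49 + 35) = -28390 - 1*95 = -28390 - 95 = -28485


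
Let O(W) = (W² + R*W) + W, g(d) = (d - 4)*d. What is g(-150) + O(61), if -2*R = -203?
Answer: 66147/2 ≈ 33074.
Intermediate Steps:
R = 203/2 (R = -½*(-203) = 203/2 ≈ 101.50)
g(d) = d*(-4 + d) (g(d) = (-4 + d)*d = d*(-4 + d))
O(W) = W² + 205*W/2 (O(W) = (W² + 203*W/2) + W = W² + 205*W/2)
g(-150) + O(61) = -150*(-4 - 150) + (½)*61*(205 + 2*61) = -150*(-154) + (½)*61*(205 + 122) = 23100 + (½)*61*327 = 23100 + 19947/2 = 66147/2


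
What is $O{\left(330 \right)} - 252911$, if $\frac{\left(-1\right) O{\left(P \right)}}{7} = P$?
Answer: $-255221$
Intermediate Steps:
$O{\left(P \right)} = - 7 P$
$O{\left(330 \right)} - 252911 = \left(-7\right) 330 - 252911 = -2310 - 252911 = -255221$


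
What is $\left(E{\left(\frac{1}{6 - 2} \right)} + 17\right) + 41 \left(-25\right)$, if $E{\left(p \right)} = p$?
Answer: $- \frac{4031}{4} \approx -1007.8$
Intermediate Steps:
$\left(E{\left(\frac{1}{6 - 2} \right)} + 17\right) + 41 \left(-25\right) = \left(\frac{1}{6 - 2} + 17\right) + 41 \left(-25\right) = \left(\frac{1}{4} + 17\right) - 1025 = \frac{69}{4} - 1025 = - \frac{4031}{4}$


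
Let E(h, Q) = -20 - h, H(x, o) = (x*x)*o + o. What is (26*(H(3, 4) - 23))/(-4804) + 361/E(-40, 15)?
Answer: 431351/24020 ≈ 17.958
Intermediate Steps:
H(x, o) = o + o*x**2 (H(x, o) = x**2*o + o = o*x**2 + o = o + o*x**2)
(26*(H(3, 4) - 23))/(-4804) + 361/E(-40, 15) = (26*(4*(1 + 3**2) - 23))/(-4804) + 361/(-20 - 1*(-40)) = (26*(4*(1 + 9) - 23))*(-1/4804) + 361/(-20 + 40) = (26*(4*10 - 23))*(-1/4804) + 361/20 = (26*(40 - 23))*(-1/4804) + 361*(1/20) = (26*17)*(-1/4804) + 361/20 = 442*(-1/4804) + 361/20 = -221/2402 + 361/20 = 431351/24020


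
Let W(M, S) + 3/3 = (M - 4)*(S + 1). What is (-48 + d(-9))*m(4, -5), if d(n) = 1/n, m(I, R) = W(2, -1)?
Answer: 433/9 ≈ 48.111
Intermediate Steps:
W(M, S) = -1 + (1 + S)*(-4 + M) (W(M, S) = -1 + (M - 4)*(S + 1) = -1 + (-4 + M)*(1 + S) = -1 + (1 + S)*(-4 + M))
m(I, R) = -1 (m(I, R) = -5 + 2 - 4*(-1) + 2*(-1) = -5 + 2 + 4 - 2 = -1)
(-48 + d(-9))*m(4, -5) = (-48 + 1/(-9))*(-1) = (-48 - ⅑)*(-1) = -433/9*(-1) = 433/9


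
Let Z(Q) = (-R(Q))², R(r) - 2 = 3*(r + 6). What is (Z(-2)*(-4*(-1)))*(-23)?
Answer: -18032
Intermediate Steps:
R(r) = 20 + 3*r (R(r) = 2 + 3*(r + 6) = 2 + 3*(6 + r) = 2 + (18 + 3*r) = 20 + 3*r)
Z(Q) = (-20 - 3*Q)² (Z(Q) = (-(20 + 3*Q))² = (-20 - 3*Q)²)
(Z(-2)*(-4*(-1)))*(-23) = ((20 + 3*(-2))²*(-4*(-1)))*(-23) = ((20 - 6)²*4)*(-23) = (14²*4)*(-23) = (196*4)*(-23) = 784*(-23) = -18032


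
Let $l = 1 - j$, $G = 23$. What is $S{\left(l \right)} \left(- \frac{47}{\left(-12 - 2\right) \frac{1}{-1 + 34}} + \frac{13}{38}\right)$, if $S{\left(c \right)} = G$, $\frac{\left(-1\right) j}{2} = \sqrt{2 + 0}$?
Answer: $\frac{339940}{133} \approx 2555.9$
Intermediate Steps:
$j = - 2 \sqrt{2}$ ($j = - 2 \sqrt{2 + 0} = - 2 \sqrt{2} \approx -2.8284$)
$l = 1 + 2 \sqrt{2}$ ($l = 1 - - 2 \sqrt{2} = 1 + 2 \sqrt{2} \approx 3.8284$)
$S{\left(c \right)} = 23$
$S{\left(l \right)} \left(- \frac{47}{\left(-12 - 2\right) \frac{1}{-1 + 34}} + \frac{13}{38}\right) = 23 \left(- \frac{47}{\left(-12 - 2\right) \frac{1}{-1 + 34}} + \frac{13}{38}\right) = 23 \left(- \frac{47}{\left(-14\right) \frac{1}{33}} + 13 \cdot \frac{1}{38}\right) = 23 \left(- \frac{47}{\left(-14\right) \frac{1}{33}} + \frac{13}{38}\right) = 23 \left(- \frac{47}{- \frac{14}{33}} + \frac{13}{38}\right) = 23 \left(\left(-47\right) \left(- \frac{33}{14}\right) + \frac{13}{38}\right) = 23 \left(\frac{1551}{14} + \frac{13}{38}\right) = 23 \cdot \frac{14780}{133} = \frac{339940}{133}$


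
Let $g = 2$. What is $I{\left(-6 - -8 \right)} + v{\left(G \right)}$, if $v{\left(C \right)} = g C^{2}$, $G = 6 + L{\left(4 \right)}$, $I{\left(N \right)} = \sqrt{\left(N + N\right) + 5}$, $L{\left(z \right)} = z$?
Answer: $203$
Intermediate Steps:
$I{\left(N \right)} = \sqrt{5 + 2 N}$ ($I{\left(N \right)} = \sqrt{2 N + 5} = \sqrt{5 + 2 N}$)
$G = 10$ ($G = 6 + 4 = 10$)
$v{\left(C \right)} = 2 C^{2}$
$I{\left(-6 - -8 \right)} + v{\left(G \right)} = \sqrt{5 + 2 \left(-6 - -8\right)} + 2 \cdot 10^{2} = \sqrt{5 + 2 \left(-6 + 8\right)} + 2 \cdot 100 = \sqrt{5 + 2 \cdot 2} + 200 = \sqrt{5 + 4} + 200 = \sqrt{9} + 200 = 3 + 200 = 203$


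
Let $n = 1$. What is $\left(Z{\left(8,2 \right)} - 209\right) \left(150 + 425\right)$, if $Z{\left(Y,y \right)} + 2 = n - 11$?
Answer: $-127075$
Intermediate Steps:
$Z{\left(Y,y \right)} = -12$ ($Z{\left(Y,y \right)} = -2 + \left(1 - 11\right) = -2 - 10 = -12$)
$\left(Z{\left(8,2 \right)} - 209\right) \left(150 + 425\right) = \left(-12 - 209\right) \left(150 + 425\right) = \left(-221\right) 575 = -127075$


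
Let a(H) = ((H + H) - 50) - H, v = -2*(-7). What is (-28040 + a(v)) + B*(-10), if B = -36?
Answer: -27716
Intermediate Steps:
v = 14
a(H) = -50 + H (a(H) = (2*H - 50) - H = (-50 + 2*H) - H = -50 + H)
(-28040 + a(v)) + B*(-10) = (-28040 + (-50 + 14)) - 36*(-10) = (-28040 - 36) + 360 = -28076 + 360 = -27716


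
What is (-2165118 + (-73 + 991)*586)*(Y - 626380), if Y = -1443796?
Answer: 3368528281920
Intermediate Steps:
(-2165118 + (-73 + 991)*586)*(Y - 626380) = (-2165118 + (-73 + 991)*586)*(-1443796 - 626380) = (-2165118 + 918*586)*(-2070176) = (-2165118 + 537948)*(-2070176) = -1627170*(-2070176) = 3368528281920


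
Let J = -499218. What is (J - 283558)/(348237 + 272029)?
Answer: -391388/310133 ≈ -1.2620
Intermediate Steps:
(J - 283558)/(348237 + 272029) = (-499218 - 283558)/(348237 + 272029) = -782776/620266 = -782776*1/620266 = -391388/310133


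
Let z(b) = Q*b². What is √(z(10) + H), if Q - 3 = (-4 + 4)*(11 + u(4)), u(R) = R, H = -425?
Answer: 5*I*√5 ≈ 11.18*I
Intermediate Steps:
Q = 3 (Q = 3 + (-4 + 4)*(11 + 4) = 3 + 0*15 = 3 + 0 = 3)
z(b) = 3*b²
√(z(10) + H) = √(3*10² - 425) = √(3*100 - 425) = √(300 - 425) = √(-125) = 5*I*√5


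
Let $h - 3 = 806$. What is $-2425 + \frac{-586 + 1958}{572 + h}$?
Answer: $- \frac{3347553}{1381} \approx -2424.0$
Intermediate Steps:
$h = 809$ ($h = 3 + 806 = 809$)
$-2425 + \frac{-586 + 1958}{572 + h} = -2425 + \frac{-586 + 1958}{572 + 809} = -2425 + \frac{1372}{1381} = - \frac{3347553}{1381}$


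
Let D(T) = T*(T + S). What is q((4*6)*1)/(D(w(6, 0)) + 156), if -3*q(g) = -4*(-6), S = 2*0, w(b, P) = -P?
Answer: -2/39 ≈ -0.051282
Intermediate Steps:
S = 0
D(T) = T² (D(T) = T*(T + 0) = T*T = T²)
q(g) = -8 (q(g) = -(-4)*(-6)/3 = -⅓*24 = -8)
q((4*6)*1)/(D(w(6, 0)) + 156) = -8/((-1*0)² + 156) = -8/(0² + 156) = -8/(0 + 156) = -8/156 = (1/156)*(-8) = -2/39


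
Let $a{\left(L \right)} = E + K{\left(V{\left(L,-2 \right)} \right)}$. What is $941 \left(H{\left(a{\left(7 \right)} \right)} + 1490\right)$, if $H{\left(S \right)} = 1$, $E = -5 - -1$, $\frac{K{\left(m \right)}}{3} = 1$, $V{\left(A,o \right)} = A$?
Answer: $1403031$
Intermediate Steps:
$K{\left(m \right)} = 3$ ($K{\left(m \right)} = 3 \cdot 1 = 3$)
$E = -4$ ($E = -5 + 1 = -4$)
$a{\left(L \right)} = -1$ ($a{\left(L \right)} = -4 + 3 = -1$)
$941 \left(H{\left(a{\left(7 \right)} \right)} + 1490\right) = 941 \left(1 + 1490\right) = 941 \cdot 1491 = 1403031$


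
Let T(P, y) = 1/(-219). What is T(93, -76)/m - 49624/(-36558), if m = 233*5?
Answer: 2110130447/1554537555 ≈ 1.3574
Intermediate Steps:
m = 1165
T(P, y) = -1/219
T(93, -76)/m - 49624/(-36558) = -1/219/1165 - 49624/(-36558) = -1/219*1/1165 - 49624*(-1/36558) = -1/255135 + 24812/18279 = 2110130447/1554537555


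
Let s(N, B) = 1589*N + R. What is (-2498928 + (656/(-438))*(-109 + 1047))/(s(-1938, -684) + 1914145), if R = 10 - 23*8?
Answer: 547572896/255246909 ≈ 2.1453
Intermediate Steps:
R = -174 (R = 10 - 184 = -174)
s(N, B) = -174 + 1589*N (s(N, B) = 1589*N - 174 = -174 + 1589*N)
(-2498928 + (656/(-438))*(-109 + 1047))/(s(-1938, -684) + 1914145) = (-2498928 + (656/(-438))*(-109 + 1047))/((-174 + 1589*(-1938)) + 1914145) = (-2498928 + (656*(-1/438))*938)/((-174 - 3079482) + 1914145) = (-2498928 - 328/219*938)/(-3079656 + 1914145) = (-2498928 - 307664/219)/(-1165511) = -547572896/219*(-1/1165511) = 547572896/255246909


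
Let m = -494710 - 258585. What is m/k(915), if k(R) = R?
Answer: -150659/183 ≈ -823.27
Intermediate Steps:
m = -753295
m/k(915) = -753295/915 = -753295*1/915 = -150659/183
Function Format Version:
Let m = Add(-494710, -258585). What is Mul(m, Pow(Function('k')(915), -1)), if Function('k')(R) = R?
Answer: Rational(-150659, 183) ≈ -823.27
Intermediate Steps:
m = -753295
Mul(m, Pow(Function('k')(915), -1)) = Mul(-753295, Pow(915, -1)) = Mul(-753295, Rational(1, 915)) = Rational(-150659, 183)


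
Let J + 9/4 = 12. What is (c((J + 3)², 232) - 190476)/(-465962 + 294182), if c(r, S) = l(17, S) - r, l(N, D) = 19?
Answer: 7457/6720 ≈ 1.1097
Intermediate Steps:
J = 39/4 (J = -9/4 + 12 = 39/4 ≈ 9.7500)
c(r, S) = 19 - r
(c((J + 3)², 232) - 190476)/(-465962 + 294182) = ((19 - (39/4 + 3)²) - 190476)/(-465962 + 294182) = ((19 - (51/4)²) - 190476)/(-171780) = ((19 - 1*2601/16) - 190476)*(-1/171780) = ((19 - 2601/16) - 190476)*(-1/171780) = (-2297/16 - 190476)*(-1/171780) = -3049913/16*(-1/171780) = 7457/6720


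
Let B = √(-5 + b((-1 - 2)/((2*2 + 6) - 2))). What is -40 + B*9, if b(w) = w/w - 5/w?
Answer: -40 + 6*√21 ≈ -12.505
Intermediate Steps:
b(w) = 1 - 5/w
B = 2*√21/3 (B = √(-5 + (-5 + (-1 - 2)/((2*2 + 6) - 2))/(((-1 - 2)/((2*2 + 6) - 2)))) = √(-5 + (-5 - 3/((4 + 6) - 2))/((-3/((4 + 6) - 2)))) = √(-5 + (-5 - 3/(10 - 2))/((-3/(10 - 2)))) = √(-5 + (-5 - 3/8)/((-3/8))) = √(-5 + (-5 - 3*⅛)/((-3*⅛))) = √(-5 + (-5 - 3/8)/(-3/8)) = √(-5 - 8/3*(-43/8)) = √(-5 + 43/3) = √(28/3) = 2*√21/3 ≈ 3.0550)
-40 + B*9 = -40 + (2*√21/3)*9 = -40 + 6*√21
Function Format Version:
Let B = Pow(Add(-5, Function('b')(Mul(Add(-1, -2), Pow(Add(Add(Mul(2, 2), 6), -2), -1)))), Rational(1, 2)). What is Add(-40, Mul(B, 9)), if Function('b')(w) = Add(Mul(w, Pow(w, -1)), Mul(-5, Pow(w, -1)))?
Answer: Add(-40, Mul(6, Pow(21, Rational(1, 2)))) ≈ -12.505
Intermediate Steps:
Function('b')(w) = Add(1, Mul(-5, Pow(w, -1)))
B = Mul(Rational(2, 3), Pow(21, Rational(1, 2))) (B = Pow(Add(-5, Mul(Pow(Mul(Add(-1, -2), Pow(Add(Add(Mul(2, 2), 6), -2), -1)), -1), Add(-5, Mul(Add(-1, -2), Pow(Add(Add(Mul(2, 2), 6), -2), -1))))), Rational(1, 2)) = Pow(Add(-5, Mul(Pow(Mul(-3, Pow(Add(Add(4, 6), -2), -1)), -1), Add(-5, Mul(-3, Pow(Add(Add(4, 6), -2), -1))))), Rational(1, 2)) = Pow(Add(-5, Mul(Pow(Mul(-3, Pow(Add(10, -2), -1)), -1), Add(-5, Mul(-3, Pow(Add(10, -2), -1))))), Rational(1, 2)) = Pow(Add(-5, Mul(Pow(Mul(-3, Pow(8, -1)), -1), Add(-5, Mul(-3, Pow(8, -1))))), Rational(1, 2)) = Pow(Add(-5, Mul(Pow(Mul(-3, Rational(1, 8)), -1), Add(-5, Mul(-3, Rational(1, 8))))), Rational(1, 2)) = Pow(Add(-5, Mul(Pow(Rational(-3, 8), -1), Add(-5, Rational(-3, 8)))), Rational(1, 2)) = Pow(Add(-5, Mul(Rational(-8, 3), Rational(-43, 8))), Rational(1, 2)) = Pow(Add(-5, Rational(43, 3)), Rational(1, 2)) = Pow(Rational(28, 3), Rational(1, 2)) = Mul(Rational(2, 3), Pow(21, Rational(1, 2))) ≈ 3.0550)
Add(-40, Mul(B, 9)) = Add(-40, Mul(Mul(Rational(2, 3), Pow(21, Rational(1, 2))), 9)) = Add(-40, Mul(6, Pow(21, Rational(1, 2))))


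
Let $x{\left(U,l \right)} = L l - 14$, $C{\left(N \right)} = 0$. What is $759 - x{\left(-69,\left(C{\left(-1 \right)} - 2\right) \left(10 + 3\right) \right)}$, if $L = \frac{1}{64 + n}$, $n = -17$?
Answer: $\frac{36357}{47} \approx 773.55$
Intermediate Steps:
$L = \frac{1}{47}$ ($L = \frac{1}{64 - 17} = \frac{1}{47} \approx 0.021277$)
$x{\left(U,l \right)} = -14 + \frac{l}{47}$ ($x{\left(U,l \right)} = \frac{l}{47} - 14 = -14 + \frac{l}{47}$)
$759 - x{\left(-69,\left(C{\left(-1 \right)} - 2\right) \left(10 + 3\right) \right)} = 759 - \left(-14 + \frac{\left(0 - 2\right) \left(10 + 3\right)}{47}\right) = 759 - \left(-14 + \frac{\left(-2\right) 13}{47}\right) = 759 - \left(-14 + \frac{1}{47} \left(-26\right)\right) = 759 - \left(-14 - \frac{26}{47}\right) = 759 - - \frac{684}{47} = 759 + \frac{684}{47} = \frac{36357}{47}$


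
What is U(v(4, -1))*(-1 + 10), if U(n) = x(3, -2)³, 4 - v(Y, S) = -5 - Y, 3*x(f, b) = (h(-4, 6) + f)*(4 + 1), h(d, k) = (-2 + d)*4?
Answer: -385875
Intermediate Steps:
h(d, k) = -8 + 4*d
x(f, b) = -40 + 5*f/3 (x(f, b) = (((-8 + 4*(-4)) + f)*(4 + 1))/3 = (((-8 - 16) + f)*5)/3 = ((-24 + f)*5)/3 = (-120 + 5*f)/3 = -40 + 5*f/3)
v(Y, S) = 9 + Y (v(Y, S) = 4 - (-5 - Y) = 4 + (5 + Y) = 9 + Y)
U(n) = -42875 (U(n) = (-40 + (5/3)*3)³ = (-40 + 5)³ = (-35)³ = -42875)
U(v(4, -1))*(-1 + 10) = -42875*(-1 + 10) = -42875*9 = -385875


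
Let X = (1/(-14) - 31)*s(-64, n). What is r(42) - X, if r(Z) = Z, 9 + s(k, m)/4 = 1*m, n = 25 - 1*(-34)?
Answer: 43794/7 ≈ 6256.3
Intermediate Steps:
n = 59 (n = 25 + 34 = 59)
s(k, m) = -36 + 4*m (s(k, m) = -36 + 4*(1*m) = -36 + 4*m)
X = -43500/7 (X = (1/(-14) - 31)*(-36 + 4*59) = (-1/14 - 31)*(-36 + 236) = -435/14*200 = -43500/7 ≈ -6214.3)
r(42) - X = 42 - 1*(-43500/7) = 42 + 43500/7 = 43794/7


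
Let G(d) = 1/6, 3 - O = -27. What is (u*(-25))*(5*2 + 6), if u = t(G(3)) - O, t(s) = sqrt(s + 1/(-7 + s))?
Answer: 12000 - 200*sqrt(1230)/123 ≈ 11943.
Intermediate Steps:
O = 30 (O = 3 - 1*(-27) = 3 + 27 = 30)
G(d) = 1/6
u = -30 + sqrt(1230)/246 (u = sqrt((1 + (-7 + 1/6)/6)/(-7 + 1/6)) - 1*30 = sqrt((1 + (1/6)*(-41/6))/(-41/6)) - 30 = sqrt(-6*(1 - 41/36)/41) - 30 = sqrt(-6/41*(-5/36)) - 30 = sqrt(5/246) - 30 = sqrt(1230)/246 - 30 = -30 + sqrt(1230)/246 ≈ -29.857)
(u*(-25))*(5*2 + 6) = ((-30 + sqrt(1230)/246)*(-25))*(5*2 + 6) = (750 - 25*sqrt(1230)/246)*(10 + 6) = (750 - 25*sqrt(1230)/246)*16 = 12000 - 200*sqrt(1230)/123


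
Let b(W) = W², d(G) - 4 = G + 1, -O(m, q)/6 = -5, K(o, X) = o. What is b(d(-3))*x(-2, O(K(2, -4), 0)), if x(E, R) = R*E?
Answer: -240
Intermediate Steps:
O(m, q) = 30 (O(m, q) = -6*(-5) = 30)
x(E, R) = E*R
d(G) = 5 + G (d(G) = 4 + (G + 1) = 4 + (1 + G) = 5 + G)
b(d(-3))*x(-2, O(K(2, -4), 0)) = (5 - 3)²*(-2*30) = 2²*(-60) = 4*(-60) = -240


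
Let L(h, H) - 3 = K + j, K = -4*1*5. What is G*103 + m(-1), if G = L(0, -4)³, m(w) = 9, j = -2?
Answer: -706468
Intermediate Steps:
K = -20 (K = -4*5 = -20)
L(h, H) = -19 (L(h, H) = 3 + (-20 - 2) = 3 - 22 = -19)
G = -6859 (G = (-19)³ = -6859)
G*103 + m(-1) = -6859*103 + 9 = -706477 + 9 = -706468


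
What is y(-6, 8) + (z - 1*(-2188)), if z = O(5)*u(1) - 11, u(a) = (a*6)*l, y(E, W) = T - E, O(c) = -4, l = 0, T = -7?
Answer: 2176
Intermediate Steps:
y(E, W) = -7 - E
u(a) = 0 (u(a) = (a*6)*0 = (6*a)*0 = 0)
z = -11 (z = -4*0 - 11 = 0 - 11 = -11)
y(-6, 8) + (z - 1*(-2188)) = (-7 - 1*(-6)) + (-11 - 1*(-2188)) = (-7 + 6) + (-11 + 2188) = -1 + 2177 = 2176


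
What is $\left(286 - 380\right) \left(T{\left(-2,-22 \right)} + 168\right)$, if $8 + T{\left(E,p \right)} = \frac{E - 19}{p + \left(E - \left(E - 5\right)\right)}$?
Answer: $- \frac{257654}{17} \approx -15156.0$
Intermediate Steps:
$T{\left(E,p \right)} = -8 + \frac{-19 + E}{5 + p}$ ($T{\left(E,p \right)} = -8 + \frac{E - 19}{p + \left(E - \left(E - 5\right)\right)} = -8 + \frac{-19 + E}{p + \left(E - \left(-5 + E\right)\right)} = -8 + \frac{-19 + E}{p + 5} = -8 + \frac{-19 + E}{5 + p}$)
$\left(286 - 380\right) \left(T{\left(-2,-22 \right)} + 168\right) = \left(286 - 380\right) \left(\frac{-59 - 2 - -176}{5 - 22} + 168\right) = - 94 \left(\frac{-59 - 2 + 176}{-17} + 168\right) = - 94 \left(\left(- \frac{1}{17}\right) 115 + 168\right) = - 94 \left(- \frac{115}{17} + 168\right) = \left(-94\right) \frac{2741}{17} = - \frac{257654}{17}$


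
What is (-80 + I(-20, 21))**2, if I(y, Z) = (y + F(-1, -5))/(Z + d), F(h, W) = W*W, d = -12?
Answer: 511225/81 ≈ 6311.4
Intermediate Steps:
F(h, W) = W**2
I(y, Z) = (25 + y)/(-12 + Z) (I(y, Z) = (y + (-5)**2)/(Z - 12) = (y + 25)/(-12 + Z) = (25 + y)/(-12 + Z))
(-80 + I(-20, 21))**2 = (-80 + (25 - 20)/(-12 + 21))**2 = (-80 + 5/9)**2 = (-715/9)**2 = 511225/81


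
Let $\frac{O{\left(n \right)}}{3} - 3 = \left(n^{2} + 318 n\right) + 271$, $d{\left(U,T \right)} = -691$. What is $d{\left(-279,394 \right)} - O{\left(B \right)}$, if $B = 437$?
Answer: $-991318$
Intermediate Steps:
$O{\left(n \right)} = 822 + 3 n^{2} + 954 n$ ($O{\left(n \right)} = 9 + 3 \left(\left(n^{2} + 318 n\right) + 271\right) = 9 + 3 \left(271 + n^{2} + 318 n\right) = 9 + \left(813 + 3 n^{2} + 954 n\right) = 822 + 3 n^{2} + 954 n$)
$d{\left(-279,394 \right)} - O{\left(B \right)} = -691 - \left(822 + 3 \cdot 437^{2} + 954 \cdot 437\right) = -691 - \left(822 + 3 \cdot 190969 + 416898\right) = -691 - \left(822 + 572907 + 416898\right) = -691 - 990627 = -991318$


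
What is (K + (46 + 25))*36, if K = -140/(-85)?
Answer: 44460/17 ≈ 2615.3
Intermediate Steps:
K = 28/17 (K = -140*(-1/85) = 28/17 ≈ 1.6471)
(K + (46 + 25))*36 = (28/17 + (46 + 25))*36 = (28/17 + 71)*36 = (1235/17)*36 = 44460/17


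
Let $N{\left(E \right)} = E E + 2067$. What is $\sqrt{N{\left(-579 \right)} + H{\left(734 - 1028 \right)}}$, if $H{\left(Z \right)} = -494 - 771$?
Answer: $\sqrt{336043} \approx 579.69$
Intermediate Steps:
$N{\left(E \right)} = 2067 + E^{2}$ ($N{\left(E \right)} = E^{2} + 2067 = 2067 + E^{2}$)
$H{\left(Z \right)} = -1265$
$\sqrt{N{\left(-579 \right)} + H{\left(734 - 1028 \right)}} = \sqrt{\left(2067 + \left(-579\right)^{2}\right) - 1265} = \sqrt{\left(2067 + 335241\right) - 1265} = \sqrt{337308 - 1265} = \sqrt{336043}$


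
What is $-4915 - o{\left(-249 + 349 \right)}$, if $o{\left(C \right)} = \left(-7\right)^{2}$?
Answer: $-4964$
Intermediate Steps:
$o{\left(C \right)} = 49$
$-4915 - o{\left(-249 + 349 \right)} = -4915 - 49 = -4964$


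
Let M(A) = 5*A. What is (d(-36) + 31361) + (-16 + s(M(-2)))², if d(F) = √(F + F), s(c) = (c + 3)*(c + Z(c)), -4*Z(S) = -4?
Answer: 33570 + 6*I*√2 ≈ 33570.0 + 8.4853*I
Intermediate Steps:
Z(S) = 1 (Z(S) = -¼*(-4) = 1)
s(c) = (1 + c)*(3 + c) (s(c) = (c + 3)*(c + 1) = (3 + c)*(1 + c) = (1 + c)*(3 + c))
d(F) = √2*√F (d(F) = √(2*F) = √2*√F)
(d(-36) + 31361) + (-16 + s(M(-2)))² = (√2*√(-36) + 31361) + (-16 + (3 + (5*(-2))² + 4*(5*(-2))))² = (√2*(6*I) + 31361) + (-16 + (3 + (-10)² + 4*(-10)))² = (6*I*√2 + 31361) + (-16 + (3 + 100 - 40))² = (31361 + 6*I*√2) + (-16 + 63)² = (31361 + 6*I*√2) + 47² = (31361 + 6*I*√2) + 2209 = 33570 + 6*I*√2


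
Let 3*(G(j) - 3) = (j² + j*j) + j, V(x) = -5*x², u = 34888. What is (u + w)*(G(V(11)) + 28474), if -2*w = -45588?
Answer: 15706347144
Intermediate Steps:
w = 22794 (w = -½*(-45588) = 22794)
G(j) = 3 + j/3 + 2*j²/3 (G(j) = 3 + ((j² + j*j) + j)/3 = 3 + ((j² + j²) + j)/3 = 3 + (2*j² + j)/3 = 3 + (j + 2*j²)/3 = 3 + (j/3 + 2*j²/3) = 3 + j/3 + 2*j²/3)
(u + w)*(G(V(11)) + 28474) = (34888 + 22794)*((3 + (-5*11²)/3 + 2*(-5*11²)²/3) + 28474) = 57682*((3 + (-5*121)/3 + 2*(-5*121)²/3) + 28474) = 57682*((3 + (⅓)*(-605) + (⅔)*(-605)²) + 28474) = 57682*((3 - 605/3 + (⅔)*366025) + 28474) = 57682*((3 - 605/3 + 732050/3) + 28474) = 57682*(243818 + 28474) = 57682*272292 = 15706347144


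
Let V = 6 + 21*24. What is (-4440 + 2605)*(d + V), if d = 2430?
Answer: -5394900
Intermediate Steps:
V = 510 (V = 6 + 504 = 510)
(-4440 + 2605)*(d + V) = (-4440 + 2605)*(2430 + 510) = -1835*2940 = -5394900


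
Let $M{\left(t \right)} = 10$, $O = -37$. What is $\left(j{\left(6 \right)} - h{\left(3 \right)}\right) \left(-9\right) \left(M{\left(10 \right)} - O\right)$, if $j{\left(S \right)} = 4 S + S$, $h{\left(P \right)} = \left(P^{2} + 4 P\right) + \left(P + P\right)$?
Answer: $-1269$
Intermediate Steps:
$h{\left(P \right)} = P^{2} + 6 P$ ($h{\left(P \right)} = \left(P^{2} + 4 P\right) + 2 P = P^{2} + 6 P$)
$j{\left(S \right)} = 5 S$
$\left(j{\left(6 \right)} - h{\left(3 \right)}\right) \left(-9\right) \left(M{\left(10 \right)} - O\right) = \left(5 \cdot 6 - 3 \left(6 + 3\right)\right) \left(-9\right) \left(10 - -37\right) = \left(30 - 3 \cdot 9\right) \left(-9\right) \left(10 + 37\right) = \left(30 - 27\right) \left(-9\right) 47 = 3 \left(-9\right) 47 = \left(-27\right) 47 = -1269$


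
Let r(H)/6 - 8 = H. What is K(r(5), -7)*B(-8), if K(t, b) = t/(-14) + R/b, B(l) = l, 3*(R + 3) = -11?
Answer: 776/21 ≈ 36.952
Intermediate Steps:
R = -20/3 (R = -3 + (⅓)*(-11) = -3 - 11/3 = -20/3 ≈ -6.6667)
r(H) = 48 + 6*H
K(t, b) = -20/(3*b) - t/14 (K(t, b) = t/(-14) - 20/(3*b) = t*(-1/14) - 20/(3*b) = -t/14 - 20/(3*b) = -20/(3*b) - t/14)
K(r(5), -7)*B(-8) = (-20/3/(-7) - (48 + 6*5)/14)*(-8) = (-20/3*(-⅐) - (48 + 30)/14)*(-8) = (20/21 - 1/14*78)*(-8) = (20/21 - 39/7)*(-8) = -97/21*(-8) = 776/21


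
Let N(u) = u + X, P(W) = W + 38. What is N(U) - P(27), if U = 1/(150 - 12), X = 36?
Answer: -4001/138 ≈ -28.993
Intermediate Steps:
P(W) = 38 + W
U = 1/138 ≈ 0.0072464
N(u) = 36 + u (N(u) = u + 36 = 36 + u)
N(U) - P(27) = (36 + 1/138) - (38 + 27) = 4969/138 - 1*65 = 4969/138 - 65 = -4001/138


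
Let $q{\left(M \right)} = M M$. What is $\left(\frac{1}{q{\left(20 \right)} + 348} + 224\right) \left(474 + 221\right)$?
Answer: $\frac{116449335}{748} \approx 1.5568 \cdot 10^{5}$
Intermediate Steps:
$q{\left(M \right)} = M^{2}$
$\left(\frac{1}{q{\left(20 \right)} + 348} + 224\right) \left(474 + 221\right) = \left(\frac{1}{20^{2} + 348} + 224\right) \left(474 + 221\right) = \left(\frac{1}{400 + 348} + 224\right) 695 = \left(\frac{1}{748} + 224\right) 695 = \frac{167553}{748} \cdot 695 = \frac{116449335}{748}$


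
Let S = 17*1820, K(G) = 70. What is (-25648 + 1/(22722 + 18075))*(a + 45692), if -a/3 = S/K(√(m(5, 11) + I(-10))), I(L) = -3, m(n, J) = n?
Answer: -46422872312530/40797 ≈ -1.1379e+9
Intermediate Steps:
S = 30940
a = -1326 (a = -92820/70 = -3*442 = -1326)
(-25648 + 1/(22722 + 18075))*(a + 45692) = (-25648 + 1/(22722 + 18075))*(-1326 + 45692) = (-25648 + 1/40797)*44366 = -1046361455/40797*44366 = -46422872312530/40797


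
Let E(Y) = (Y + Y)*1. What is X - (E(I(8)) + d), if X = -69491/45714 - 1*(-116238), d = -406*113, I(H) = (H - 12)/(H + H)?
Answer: 3705462095/22857 ≈ 1.6212e+5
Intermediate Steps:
I(H) = (-12 + H)/(2*H) (I(H) = (-12 + H)/((2*H)) = (-12 + H)*(1/(2*H)) = (-12 + H)/(2*H))
E(Y) = 2*Y (E(Y) = (2*Y)*1 = 2*Y)
d = -45878
X = 5313634441/45714 (X = -69491*1/45714 + 116238 = -69491/45714 + 116238 = 5313634441/45714 ≈ 1.1624e+5)
X - (E(I(8)) + d) = 5313634441/45714 - (2*((1/2)*(-12 + 8)/8) - 45878) = 5313634441/45714 - (2*((1/2)*(1/8)*(-4)) - 45878) = 5313634441/45714 - (2*(-1/4) - 45878) = 5313634441/45714 - (-1/2 - 45878) = 5313634441/45714 - 1*(-91757/2) = 5313634441/45714 + 91757/2 = 3705462095/22857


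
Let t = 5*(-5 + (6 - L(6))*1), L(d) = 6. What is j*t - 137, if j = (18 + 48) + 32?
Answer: -2587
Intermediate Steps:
j = 98 (j = 66 + 32 = 98)
t = -25 (t = 5*(-5 + (6 - 1*6)*1) = 5*(-5 + (6 - 6)*1) = 5*(-5 + 0*1) = 5*(-5 + 0) = 5*(-5) = -25)
j*t - 137 = 98*(-25) - 137 = -2450 - 137 = -2587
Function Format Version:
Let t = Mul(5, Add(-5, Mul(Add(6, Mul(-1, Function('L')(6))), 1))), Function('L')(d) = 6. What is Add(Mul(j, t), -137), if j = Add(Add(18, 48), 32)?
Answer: -2587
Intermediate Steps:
j = 98 (j = Add(66, 32) = 98)
t = -25 (t = Mul(5, Add(-5, Mul(Add(6, Mul(-1, 6)), 1))) = Mul(5, Add(-5, Mul(Add(6, -6), 1))) = Mul(5, Add(-5, Mul(0, 1))) = Mul(5, Add(-5, 0)) = Mul(5, -5) = -25)
Add(Mul(j, t), -137) = Add(Mul(98, -25), -137) = Add(-2450, -137) = -2587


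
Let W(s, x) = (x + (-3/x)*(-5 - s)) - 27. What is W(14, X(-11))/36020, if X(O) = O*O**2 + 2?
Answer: -600727/15956860 ≈ -0.037647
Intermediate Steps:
X(O) = 2 + O**3 (X(O) = O**3 + 2 = 2 + O**3)
W(s, x) = -27 + x - 3*(-5 - s)/x (W(s, x) = (x - 3*(-5 - s)/x) - 27 = -27 + x - 3*(-5 - s)/x)
W(14, X(-11))/36020 = ((15 + 3*14 + (2 + (-11)**3)*(-27 + (2 + (-11)**3)))/(2 + (-11)**3))/36020 = ((15 + 42 + (2 - 1331)*(-27 + (2 - 1331)))/(2 - 1331))*(1/36020) = ((15 + 42 - 1329*(-27 - 1329))/(-1329))*(1/36020) = -(15 + 42 - 1329*(-1356))/1329*(1/36020) = -(15 + 42 + 1802124)/1329*(1/36020) = -1/1329*1802181*(1/36020) = -600727/443*1/36020 = -600727/15956860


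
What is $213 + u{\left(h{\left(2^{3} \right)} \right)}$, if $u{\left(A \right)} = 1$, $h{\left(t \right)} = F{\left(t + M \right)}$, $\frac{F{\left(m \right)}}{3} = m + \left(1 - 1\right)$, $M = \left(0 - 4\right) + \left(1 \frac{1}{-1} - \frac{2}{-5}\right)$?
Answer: $214$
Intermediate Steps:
$M = - \frac{23}{5}$ ($M = -4 + \left(1 \left(-1\right) - - \frac{2}{5}\right) = -4 + \left(-1 + \frac{2}{5}\right) = -4 - \frac{3}{5} = - \frac{23}{5} \approx -4.6$)
$F{\left(m \right)} = 3 m$ ($F{\left(m \right)} = 3 \left(m + \left(1 - 1\right)\right) = 3 \left(m + 0\right) = 3 m$)
$h{\left(t \right)} = - \frac{69}{5} + 3 t$ ($h{\left(t \right)} = 3 \left(t - \frac{23}{5}\right) = 3 \left(- \frac{23}{5} + t\right) = - \frac{69}{5} + 3 t$)
$213 + u{\left(h{\left(2^{3} \right)} \right)} = 213 + 1 = 214$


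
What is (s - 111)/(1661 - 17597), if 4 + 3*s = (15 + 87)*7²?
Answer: -4661/47808 ≈ -0.097494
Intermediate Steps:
s = 4994/3 (s = -4/3 + ((15 + 87)*7²)/3 = -4/3 + (102*49)/3 = -4/3 + (⅓)*4998 = -4/3 + 1666 = 4994/3 ≈ 1664.7)
(s - 111)/(1661 - 17597) = (4994/3 - 111)/(1661 - 17597) = (4661/3)/(-15936) = (4661/3)*(-1/15936) = -4661/47808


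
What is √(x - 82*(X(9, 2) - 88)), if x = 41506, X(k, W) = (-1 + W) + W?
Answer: 2*√12119 ≈ 220.17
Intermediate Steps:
X(k, W) = -1 + 2*W
√(x - 82*(X(9, 2) - 88)) = √(41506 - 82*((-1 + 2*2) - 88)) = √(41506 - 82*((-1 + 4) - 88)) = √(41506 - 82*(3 - 88)) = √(41506 - 82*(-85)) = √(41506 + 6970) = √48476 = 2*√12119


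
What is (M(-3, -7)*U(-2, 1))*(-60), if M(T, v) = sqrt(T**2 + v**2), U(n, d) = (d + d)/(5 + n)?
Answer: -40*sqrt(58) ≈ -304.63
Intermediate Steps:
U(n, d) = 2*d/(5 + n) (U(n, d) = (2*d)/(5 + n) = 2*d/(5 + n))
(M(-3, -7)*U(-2, 1))*(-60) = (sqrt((-3)**2 + (-7)**2)*(2*1/(5 - 2)))*(-60) = (sqrt(9 + 49)*(2*1/3))*(-60) = (sqrt(58)*(2*1*(1/3)))*(-60) = (sqrt(58)*(2/3))*(-60) = (2*sqrt(58)/3)*(-60) = -40*sqrt(58)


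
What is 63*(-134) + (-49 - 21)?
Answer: -8512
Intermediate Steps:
63*(-134) + (-49 - 21) = -8442 - 70 = -8512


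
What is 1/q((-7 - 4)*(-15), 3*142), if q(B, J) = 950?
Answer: 1/950 ≈ 0.0010526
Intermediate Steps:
1/q((-7 - 4)*(-15), 3*142) = 1/950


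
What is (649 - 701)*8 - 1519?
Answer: -1935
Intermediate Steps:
(649 - 701)*8 - 1519 = -52*8 - 1519 = -416 - 1519 = -1935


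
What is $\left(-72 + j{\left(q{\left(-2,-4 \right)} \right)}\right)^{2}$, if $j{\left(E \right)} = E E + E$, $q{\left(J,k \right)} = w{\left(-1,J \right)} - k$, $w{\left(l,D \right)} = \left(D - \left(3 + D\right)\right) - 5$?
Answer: $3600$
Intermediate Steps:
$w{\left(l,D \right)} = -8$ ($w{\left(l,D \right)} = -3 - 5 = -8$)
$q{\left(J,k \right)} = -8 - k$
$j{\left(E \right)} = E + E^{2}$ ($j{\left(E \right)} = E^{2} + E = E + E^{2}$)
$\left(-72 + j{\left(q{\left(-2,-4 \right)} \right)}\right)^{2} = \left(-72 + \left(-8 - -4\right) \left(1 - 4\right)\right)^{2} = \left(-72 + \left(-8 + 4\right) \left(1 + \left(-8 + 4\right)\right)\right)^{2} = \left(-72 - 4 \left(1 - 4\right)\right)^{2} = \left(-72 - -12\right)^{2} = \left(-72 + 12\right)^{2} = \left(-60\right)^{2} = 3600$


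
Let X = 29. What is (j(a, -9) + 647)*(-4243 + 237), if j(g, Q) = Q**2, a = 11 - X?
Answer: -2916368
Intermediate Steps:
a = -18 (a = 11 - 1*29 = 11 - 29 = -18)
(j(a, -9) + 647)*(-4243 + 237) = ((-9)**2 + 647)*(-4243 + 237) = (81 + 647)*(-4006) = 728*(-4006) = -2916368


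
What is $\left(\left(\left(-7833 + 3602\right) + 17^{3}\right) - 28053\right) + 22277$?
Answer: $-5094$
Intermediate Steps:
$\left(\left(\left(-7833 + 3602\right) + 17^{3}\right) - 28053\right) + 22277 = \left(\left(-4231 + 4913\right) - 28053\right) + 22277 = \left(682 - 28053\right) + 22277 = -27371 + 22277 = -5094$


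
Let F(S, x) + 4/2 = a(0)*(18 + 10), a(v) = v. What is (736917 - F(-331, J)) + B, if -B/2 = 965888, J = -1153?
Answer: -1194857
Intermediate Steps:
F(S, x) = -2 (F(S, x) = -2 + 0*(18 + 10) = -2 + 0*28 = -2 + 0 = -2)
B = -1931776 (B = -2*965888 = -1931776)
(736917 - F(-331, J)) + B = (736917 - 1*(-2)) - 1931776 = (736917 + 2) - 1931776 = 736919 - 1931776 = -1194857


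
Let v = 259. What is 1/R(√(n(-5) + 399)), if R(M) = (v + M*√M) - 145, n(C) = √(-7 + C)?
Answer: 1/(114 + (399 + 2*I*√3)^(¾)) ≈ 0.0049194 - 1.407e-5*I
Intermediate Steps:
R(M) = 114 + M^(3/2) (R(M) = (259 + M*√M) - 145 = (259 + M^(3/2)) - 145 = 114 + M^(3/2))
1/R(√(n(-5) + 399)) = 1/(114 + (√(√(-7 - 5) + 399))^(3/2)) = 1/(114 + (√(√(-12) + 399))^(3/2)) = 1/(114 + (√(2*I*√3 + 399))^(3/2)) = 1/(114 + (√(399 + 2*I*√3))^(3/2)) = 1/(114 + (399 + 2*I*√3)^(¾))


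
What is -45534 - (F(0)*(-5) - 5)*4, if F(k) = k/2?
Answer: -45514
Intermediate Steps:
F(k) = k/2 (F(k) = k*(½) = k/2)
-45534 - (F(0)*(-5) - 5)*4 = -45534 - (((½)*0)*(-5) - 5)*4 = -45534 - (0*(-5) - 5)*4 = -45534 - (0 - 5)*4 = -45534 - (-5)*4 = -45534 - 1*(-20) = -45534 + 20 = -45514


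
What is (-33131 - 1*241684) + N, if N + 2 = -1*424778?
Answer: -699595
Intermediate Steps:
N = -424780 (N = -2 - 1*424778 = -2 - 424778 = -424780)
(-33131 - 1*241684) + N = (-33131 - 1*241684) - 424780 = (-33131 - 241684) - 424780 = -274815 - 424780 = -699595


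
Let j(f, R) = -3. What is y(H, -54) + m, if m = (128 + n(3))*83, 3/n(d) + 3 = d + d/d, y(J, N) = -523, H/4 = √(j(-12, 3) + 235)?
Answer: 10350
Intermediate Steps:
H = 8*√58 (H = 4*√(-3 + 235) = 4*√232 = 4*(2*√58) = 8*√58 ≈ 60.926)
n(d) = 3/(-2 + d) (n(d) = 3/(-3 + (d + d/d)) = 3/(-3 + (d + 1)) = 3/(-3 + (1 + d)) = 3/(-2 + d))
m = 10873 (m = (128 + 3/(-2 + 3))*83 = (128 + 3/1)*83 = (128 + 3*1)*83 = (128 + 3)*83 = 131*83 = 10873)
y(H, -54) + m = -523 + 10873 = 10350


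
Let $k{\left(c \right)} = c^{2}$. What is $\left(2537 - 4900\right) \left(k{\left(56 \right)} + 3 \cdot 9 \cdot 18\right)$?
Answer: $-8558786$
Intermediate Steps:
$\left(2537 - 4900\right) \left(k{\left(56 \right)} + 3 \cdot 9 \cdot 18\right) = \left(2537 - 4900\right) \left(56^{2} + 3 \cdot 9 \cdot 18\right) = - 2363 \left(3136 + 27 \cdot 18\right) = - 2363 \left(3136 + 486\right) = \left(-2363\right) 3622 = -8558786$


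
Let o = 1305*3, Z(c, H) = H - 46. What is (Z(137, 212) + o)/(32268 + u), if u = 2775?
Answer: 4081/35043 ≈ 0.11646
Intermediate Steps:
Z(c, H) = -46 + H
o = 3915
(Z(137, 212) + o)/(32268 + u) = ((-46 + 212) + 3915)/(32268 + 2775) = (166 + 3915)/35043 = 4081*(1/35043) = 4081/35043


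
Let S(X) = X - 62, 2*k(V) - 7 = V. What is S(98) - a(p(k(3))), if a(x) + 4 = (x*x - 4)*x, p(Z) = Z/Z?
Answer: 43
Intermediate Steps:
k(V) = 7/2 + V/2
p(Z) = 1
S(X) = -62 + X
a(x) = -4 + x*(-4 + x**2) (a(x) = -4 + (x*x - 4)*x = -4 + (x**2 - 4)*x = -4 + (-4 + x**2)*x = -4 + x*(-4 + x**2))
S(98) - a(p(k(3))) = (-62 + 98) - (-4 + 1**3 - 4*1) = 36 - (-4 + 1 - 4) = 36 - 1*(-7) = 36 + 7 = 43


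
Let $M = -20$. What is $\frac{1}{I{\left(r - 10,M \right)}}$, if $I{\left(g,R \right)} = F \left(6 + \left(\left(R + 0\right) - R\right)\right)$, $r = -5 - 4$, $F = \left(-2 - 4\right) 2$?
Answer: $- \frac{1}{72} \approx -0.013889$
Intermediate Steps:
$F = -12$ ($F = \left(-6\right) 2 = -12$)
$r = -9$ ($r = -5 - 4 = -9$)
$I{\left(g,R \right)} = -72$ ($I{\left(g,R \right)} = - 12 \left(6 + \left(\left(R + 0\right) - R\right)\right) = - 12 \left(6 + \left(R - R\right)\right) = - 12 \left(6 + 0\right) = \left(-12\right) 6 = -72$)
$\frac{1}{I{\left(r - 10,M \right)}} = \frac{1}{-72} = - \frac{1}{72}$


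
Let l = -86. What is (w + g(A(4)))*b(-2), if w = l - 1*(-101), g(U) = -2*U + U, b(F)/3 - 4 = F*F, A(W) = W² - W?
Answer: 72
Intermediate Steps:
b(F) = 12 + 3*F² (b(F) = 12 + 3*(F*F) = 12 + 3*F²)
g(U) = -U
w = 15 (w = -86 - 1*(-101) = -86 + 101 = 15)
(w + g(A(4)))*b(-2) = (15 - 4*(-1 + 4))*(12 + 3*(-2)²) = (15 - 4*3)*(12 + 3*4) = (15 - 1*12)*(12 + 12) = (15 - 12)*24 = 3*24 = 72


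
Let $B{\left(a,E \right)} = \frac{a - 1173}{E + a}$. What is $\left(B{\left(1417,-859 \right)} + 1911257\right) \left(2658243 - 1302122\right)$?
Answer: $\frac{723139080839825}{279} \approx 2.5919 \cdot 10^{12}$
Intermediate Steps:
$B{\left(a,E \right)} = \frac{-1173 + a}{E + a}$
$\left(B{\left(1417,-859 \right)} + 1911257\right) \left(2658243 - 1302122\right) = \left(\frac{-1173 + 1417}{-859 + 1417} + 1911257\right) \left(2658243 - 1302122\right) = \left(\frac{1}{558} \cdot 244 + 1911257\right) 1356121 = \left(\frac{122}{279} + 1911257\right) 1356121 = \frac{533240825}{279} \cdot 1356121 = \frac{723139080839825}{279}$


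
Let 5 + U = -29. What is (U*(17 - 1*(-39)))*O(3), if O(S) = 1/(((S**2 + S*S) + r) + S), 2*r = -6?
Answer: -952/9 ≈ -105.78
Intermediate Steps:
r = -3 (r = (1/2)*(-6) = -3)
U = -34 (U = -5 - 29 = -34)
O(S) = 1/(-3 + S + 2*S**2) (O(S) = 1/(((S**2 + S*S) - 3) + S) = 1/(((S**2 + S**2) - 3) + S) = 1/((2*S**2 - 3) + S) = 1/((-3 + 2*S**2) + S) = 1/(-3 + S + 2*S**2))
(U*(17 - 1*(-39)))*O(3) = (-34*(17 - 1*(-39)))/(-3 + 3 + 2*3**2) = (-34*(17 + 39))/(-3 + 3 + 2*9) = (-34*56)/(-3 + 3 + 18) = -1904/18 = -1904*1/18 = -952/9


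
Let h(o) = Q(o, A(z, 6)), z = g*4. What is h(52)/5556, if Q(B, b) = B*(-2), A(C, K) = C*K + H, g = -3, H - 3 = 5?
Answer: -26/1389 ≈ -0.018719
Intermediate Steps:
H = 8 (H = 3 + 5 = 8)
z = -12 (z = -3*4 = -12)
A(C, K) = 8 + C*K (A(C, K) = C*K + 8 = 8 + C*K)
Q(B, b) = -2*B
h(o) = -2*o
h(52)/5556 = -2*52/5556 = -104*1/5556 = -26/1389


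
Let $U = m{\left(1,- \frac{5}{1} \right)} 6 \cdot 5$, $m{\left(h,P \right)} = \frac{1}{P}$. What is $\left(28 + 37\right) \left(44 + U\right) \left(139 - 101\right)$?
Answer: $93860$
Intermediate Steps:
$U = -6$ ($U = \frac{1}{\left(-5\right) 1^{-1}} \cdot 6 \cdot 5 = \frac{1}{\left(-5\right) 1} \cdot 6 \cdot 5 = \frac{1}{-5} \cdot 6 \cdot 5 = \left(- \frac{1}{5}\right) 6 \cdot 5 = \left(- \frac{6}{5}\right) 5 = -6$)
$\left(28 + 37\right) \left(44 + U\right) \left(139 - 101\right) = \left(28 + 37\right) \left(44 - 6\right) \left(139 - 101\right) = 65 \cdot 38 \cdot 38 = 2470 \cdot 38 = 93860$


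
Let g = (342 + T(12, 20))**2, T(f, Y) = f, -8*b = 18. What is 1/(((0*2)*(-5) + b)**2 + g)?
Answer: 16/2005137 ≈ 7.9795e-6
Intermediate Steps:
b = -9/4 (b = -1/8*18 = -9/4 ≈ -2.2500)
g = 125316 (g = (342 + 12)**2 = 354**2 = 125316)
1/(((0*2)*(-5) + b)**2 + g) = 1/(((0*2)*(-5) - 9/4)**2 + 125316) = 1/((0*(-5) - 9/4)**2 + 125316) = 1/((0 - 9/4)**2 + 125316) = 1/((-9/4)**2 + 125316) = 1/(81/16 + 125316) = 1/(2005137/16) = 16/2005137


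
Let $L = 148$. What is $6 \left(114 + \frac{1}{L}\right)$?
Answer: $\frac{50619}{74} \approx 684.04$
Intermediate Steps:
$6 \left(114 + \frac{1}{L}\right) = 6 \left(114 + \frac{1}{148}\right) = 6 \cdot \frac{16873}{148} = \frac{50619}{74}$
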